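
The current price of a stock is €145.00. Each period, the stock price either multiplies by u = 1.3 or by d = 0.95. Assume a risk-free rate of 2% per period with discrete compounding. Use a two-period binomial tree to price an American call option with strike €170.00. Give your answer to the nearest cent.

€5.68

Risk-neutral probability p = (1 + 0.02 − 0.95)/(1.3 − 0.95) = 0.0700/0.3500 = 0.2000
Terminal stock prices: S_uu = 245.1, S_ud = 179.1, S_dd = 130.9
Terminal payoffs (S − K): max(75.05, 0) = 75.05, max(9.075, 0) = 9.075, max(-39.14, 0) = 0
Node u (S = 188.5): continuation = 1/1.02·[0.2000·75.0500 + 0.8000·9.0750] = 21.8333; exercise value = 18.5000 ≤ continuation, so V_u = 21.8333
Node d (S = 137.8): continuation = 1/1.02·[0.2000·9.0750 + 0.8000·0.0000] = 1.7794; exercise value = 0.0000 ≤ continuation, so V_d = 1.7794
Node 0 (S = 145): continuation = 1/1.02·[0.2000·21.8333 + 0.8000·1.7794] = 5.6767; exercise value = 0.0000 ≤ continuation, so V_0 = 5.6767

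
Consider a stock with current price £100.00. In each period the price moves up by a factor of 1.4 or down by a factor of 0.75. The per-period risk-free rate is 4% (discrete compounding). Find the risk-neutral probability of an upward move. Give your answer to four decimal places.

Risk-neutral probability p = (1 + 0.04 − 0.75)/(1.4 − 0.75) = 0.2900/0.6500 = 0.4462

p = 0.4462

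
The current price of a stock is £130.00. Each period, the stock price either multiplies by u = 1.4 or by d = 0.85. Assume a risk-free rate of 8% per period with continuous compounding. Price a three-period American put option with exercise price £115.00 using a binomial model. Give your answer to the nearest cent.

£5.96

Risk-neutral probability p = (e^0.08 − 0.85)/(1.4 − 0.85) = 0.2333/0.5500 = 0.4242
Terminal stock prices: S_uuu = 356.7, S_uud = 216.6, S_udd = 131.5, S_ddd = 79.84
Terminal payoffs (K − S): max(-241.7, 0) = 0, max(-101.6, 0) = 0, max(-16.49, 0) = 0, max(35.16, 0) = 35.16
Node uu (S = 254.8): continuation = e^(−0.08)·[0.4242·0.0000 + 0.5758·0.0000] = 0.0000; exercise value = 0.0000 ≤ continuation, so V_uu = 0.0000
Node ud (S = 154.7): continuation = e^(−0.08)·[0.4242·0.0000 + 0.5758·0.0000] = 0.0000; exercise value = 0.0000 ≤ continuation, so V_ud = 0.0000
Node dd (S = 93.92): continuation = e^(−0.08)·[0.4242·0.0000 + 0.5758·35.1638] = 18.6920; exercise value = 21.0750 > continuation, so V_dd = 21.0750 (exercise)
Node u (S = 182): continuation = e^(−0.08)·[0.4242·0.0000 + 0.5758·0.0000] = 0.0000; exercise value = 0.0000 ≤ continuation, so V_u = 0.0000
Node d (S = 110.5): continuation = e^(−0.08)·[0.4242·0.0000 + 0.5758·21.0750] = 11.2028; exercise value = 4.5000 ≤ continuation, so V_d = 11.2028
Node 0 (S = 130): continuation = e^(−0.08)·[0.4242·0.0000 + 0.5758·11.2028] = 5.9551; exercise value = 0.0000 ≤ continuation, so V_0 = 5.9551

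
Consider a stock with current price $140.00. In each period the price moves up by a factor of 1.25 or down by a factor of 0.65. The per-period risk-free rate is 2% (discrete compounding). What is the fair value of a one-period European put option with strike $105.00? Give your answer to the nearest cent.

Risk-neutral probability p = (1 + 0.02 − 0.65)/(1.25 − 0.65) = 0.3700/0.6000 = 0.6167
Terminal stock prices: S_u = 175, S_d = 91
Terminal payoffs (K − S): max(-70, 0) = 0, max(14, 0) = 14
Node 0 (S = 140): V_0 = 1/1.02·[0.6167·0.0000 + 0.3833·14.0000] = 5.2614

$5.26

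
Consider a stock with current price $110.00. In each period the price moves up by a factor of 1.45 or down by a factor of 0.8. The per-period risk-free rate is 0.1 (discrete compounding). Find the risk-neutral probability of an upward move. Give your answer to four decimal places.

Risk-neutral probability p = (1 + 0.1 − 0.8)/(1.45 − 0.8) = 0.3000/0.6500 = 0.4615

p = 0.4615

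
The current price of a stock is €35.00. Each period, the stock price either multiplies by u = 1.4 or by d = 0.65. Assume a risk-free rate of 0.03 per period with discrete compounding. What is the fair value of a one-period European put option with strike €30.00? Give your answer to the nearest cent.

€3.47

Risk-neutral probability p = (1 + 0.03 − 0.65)/(1.4 − 0.65) = 0.3800/0.7500 = 0.5067
Terminal stock prices: S_u = 49, S_d = 22.75
Terminal payoffs (K − S): max(-19, 0) = 0, max(7.25, 0) = 7.25
Node 0 (S = 35): V_0 = 1/1.03·[0.5067·0.0000 + 0.4933·7.2500] = 3.4725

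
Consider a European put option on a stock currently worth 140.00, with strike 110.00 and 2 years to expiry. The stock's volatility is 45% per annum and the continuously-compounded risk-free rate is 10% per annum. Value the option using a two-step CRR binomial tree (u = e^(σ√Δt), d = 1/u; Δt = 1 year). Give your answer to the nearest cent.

10.76

CRR parameters: u = e^(σ√Δt) = e^(0.45·√1) = 1.5683, d = 1/u = 0.6376
Per-period rate: rΔt = 0.1·1 = 0.1, so R = e^0.1 = 1.1052
Risk-neutral probability p = (e^0.1 − 0.6376)/(1.5683 − 0.6376) = 0.4675/0.9307 = 0.5024
Terminal stock prices: S_uu = 344.3, S_ud = 140, S_dd = 56.92
Terminal payoffs (K − S): max(-234.3, 0) = 0, max(-30, 0) = 0, max(53.08, 0) = 53.08
Node u (S = 219.6): V_u = e^(−0.1)·[0.5024·0.0000 + 0.4976·0.0000] = 0.0000
Node d (S = 89.27): V_d = e^(−0.1)·[0.5024·0.0000 + 0.4976·53.0802] = 23.9009
Node 0 (S = 140): V_0 = e^(−0.1)·[0.5024·0.0000 + 0.4976·23.9009] = 10.7621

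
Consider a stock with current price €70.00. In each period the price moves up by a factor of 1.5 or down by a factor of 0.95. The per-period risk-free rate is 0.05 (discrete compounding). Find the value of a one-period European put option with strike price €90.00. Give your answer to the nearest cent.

€18.31

Risk-neutral probability p = (1 + 0.05 − 0.95)/(1.5 − 0.95) = 0.1000/0.5500 = 0.1818
Terminal stock prices: S_u = 105, S_d = 66.5
Terminal payoffs (K − S): max(-15, 0) = 0, max(23.5, 0) = 23.5
Node 0 (S = 70): V_0 = 1/1.05·[0.1818·0.0000 + 0.8182·23.5000] = 18.3117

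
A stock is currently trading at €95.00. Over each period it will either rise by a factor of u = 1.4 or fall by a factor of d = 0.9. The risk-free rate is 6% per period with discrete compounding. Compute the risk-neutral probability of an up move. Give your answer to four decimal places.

p = 0.3200

Risk-neutral probability p = (1 + 0.06 − 0.9)/(1.4 − 0.9) = 0.1600/0.5000 = 0.3200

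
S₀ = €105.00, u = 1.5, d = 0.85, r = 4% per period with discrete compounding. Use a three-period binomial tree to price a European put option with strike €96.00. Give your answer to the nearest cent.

Risk-neutral probability p = (1 + 0.04 − 0.85)/(1.5 − 0.85) = 0.1900/0.6500 = 0.2923
Terminal stock prices: S_uuu = 354.4, S_uud = 200.8, S_udd = 113.8, S_ddd = 64.48
Terminal payoffs (K − S): max(-258.4, 0) = 0, max(-104.8, 0) = 0, max(-17.79, 0) = 0, max(31.52, 0) = 31.52
Node uu (S = 236.2): V_uu = 1/1.04·[0.2923·0.0000 + 0.7077·0.0000] = 0.0000
Node ud (S = 133.9): V_ud = 1/1.04·[0.2923·0.0000 + 0.7077·0.0000] = 0.0000
Node dd (S = 75.86): V_dd = 1/1.04·[0.2923·0.0000 + 0.7077·31.5169] = 21.4464
Node u (S = 157.5): V_u = 1/1.04·[0.2923·0.0000 + 0.7077·0.0000] = 0.0000
Node d (S = 89.25): V_d = 1/1.04·[0.2923·0.0000 + 0.7077·21.4464] = 14.5937
Node 0 (S = 105): V_0 = 1/1.04·[0.2923·0.0000 + 0.7077·14.5937] = 9.9306

€9.93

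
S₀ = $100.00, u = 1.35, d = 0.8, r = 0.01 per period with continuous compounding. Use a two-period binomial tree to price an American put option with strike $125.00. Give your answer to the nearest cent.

$31.47

Risk-neutral probability p = (e^0.01 − 0.8)/(1.35 − 0.8) = 0.2101/0.5500 = 0.3819
Terminal stock prices: S_uu = 182.3, S_ud = 108, S_dd = 64
Terminal payoffs (K − S): max(-57.25, 0) = 0, max(17, 0) = 17, max(61, 0) = 61
Node u (S = 135): continuation = e^(−0.01)·[0.3819·0.0000 + 0.6181·17.0000] = 10.4030; exercise value = 0.0000 ≤ continuation, so V_u = 10.4030
Node d (S = 80): continuation = e^(−0.01)·[0.3819·17.0000 + 0.6181·61.0000] = 43.7562; exercise value = 45.0000 > continuation, so V_d = 45.0000 (exercise)
Node 0 (S = 100): continuation = e^(−0.01)·[0.3819·10.4030 + 0.6181·45.0000] = 31.4708; exercise value = 25.0000 ≤ continuation, so V_0 = 31.4708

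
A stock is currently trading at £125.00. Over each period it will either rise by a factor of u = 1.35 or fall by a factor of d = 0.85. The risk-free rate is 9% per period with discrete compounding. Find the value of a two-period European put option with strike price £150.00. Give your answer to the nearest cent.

Risk-neutral probability p = (1 + 0.09 − 0.85)/(1.35 − 0.85) = 0.2400/0.5000 = 0.4800
Terminal stock prices: S_uu = 227.8, S_ud = 143.4, S_dd = 90.31
Terminal payoffs (K − S): max(-77.81, 0) = 0, max(6.562, 0) = 6.562, max(59.69, 0) = 59.69
Node u (S = 168.8): V_u = 1/1.09·[0.4800·0.0000 + 0.5200·6.5625] = 3.1307
Node d (S = 106.2): V_d = 1/1.09·[0.4800·6.5625 + 0.5200·59.6875] = 31.3647
Node 0 (S = 125): V_0 = 1/1.09·[0.4800·3.1307 + 0.5200·31.3647] = 16.3416

£16.34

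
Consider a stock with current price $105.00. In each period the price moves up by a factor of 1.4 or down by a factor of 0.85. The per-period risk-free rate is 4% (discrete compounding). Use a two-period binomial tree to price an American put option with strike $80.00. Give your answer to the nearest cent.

$1.64

Risk-neutral probability p = (1 + 0.04 − 0.85)/(1.4 − 0.85) = 0.1900/0.5500 = 0.3455
Terminal stock prices: S_uu = 205.8, S_ud = 125, S_dd = 75.86
Terminal payoffs (K − S): max(-125.8, 0) = 0, max(-44.95, 0) = 0, max(4.138, 0) = 4.138
Node u (S = 147): continuation = 1/1.04·[0.3455·0.0000 + 0.6545·0.0000] = 0.0000; exercise value = 0.0000 ≤ continuation, so V_u = 0.0000
Node d (S = 89.25): continuation = 1/1.04·[0.3455·0.0000 + 0.6545·4.1375] = 2.6040; exercise value = 0.0000 ≤ continuation, so V_d = 2.6040
Node 0 (S = 105): continuation = 1/1.04·[0.3455·0.0000 + 0.6545·2.6040] = 1.6389; exercise value = 0.0000 ≤ continuation, so V_0 = 1.6389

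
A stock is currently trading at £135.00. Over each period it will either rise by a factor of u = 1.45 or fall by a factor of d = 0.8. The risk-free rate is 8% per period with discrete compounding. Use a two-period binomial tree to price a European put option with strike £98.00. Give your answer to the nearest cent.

£3.22

Risk-neutral probability p = (1 + 0.08 − 0.8)/(1.45 − 0.8) = 0.2800/0.6500 = 0.4308
Terminal stock prices: S_uu = 283.8, S_ud = 156.6, S_dd = 86.4
Terminal payoffs (K − S): max(-185.8, 0) = 0, max(-58.6, 0) = 0, max(11.6, 0) = 11.6
Node u (S = 195.8): V_u = 1/1.08·[0.4308·0.0000 + 0.5692·0.0000] = 0.0000
Node d (S = 108): V_d = 1/1.08·[0.4308·0.0000 + 0.5692·11.6000] = 6.1140
Node 0 (S = 135): V_0 = 1/1.08·[0.4308·0.0000 + 0.5692·6.1140] = 3.2225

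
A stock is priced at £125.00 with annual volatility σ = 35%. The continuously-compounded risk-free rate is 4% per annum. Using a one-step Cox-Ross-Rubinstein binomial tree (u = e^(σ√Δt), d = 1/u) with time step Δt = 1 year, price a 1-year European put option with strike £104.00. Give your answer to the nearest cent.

CRR parameters: u = e^(σ√Δt) = e^(0.35·√1) = 1.4191, d = 1/u = 0.7047
Per-period rate: rΔt = 0.04·1 = 0.04, so R = e^0.04 = 1.0408
Risk-neutral probability p = (e^0.04 − 0.7047)/(1.4191 − 0.7047) = 0.3361/0.7144 = 0.4705
Terminal stock prices: S_u = 177.4, S_d = 88.09
Terminal payoffs (K − S): max(-73.38, 0) = 0, max(15.91, 0) = 15.91
Node 0 (S = 125): V_0 = e^(−0.04)·[0.4705·0.0000 + 0.5295·15.9140] = 8.0959

£8.10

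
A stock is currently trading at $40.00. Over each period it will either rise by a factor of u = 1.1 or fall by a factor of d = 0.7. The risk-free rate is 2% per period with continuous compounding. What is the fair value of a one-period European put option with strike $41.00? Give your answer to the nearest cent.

$2.54

Risk-neutral probability p = (e^0.02 − 0.7)/(1.1 − 0.7) = 0.3202/0.4000 = 0.8005
Terminal stock prices: S_u = 44, S_d = 28
Terminal payoffs (K − S): max(-3, 0) = 0, max(13, 0) = 13
Node 0 (S = 40): V_0 = e^(−0.02)·[0.8005·0.0000 + 0.1995·13.0000] = 2.5421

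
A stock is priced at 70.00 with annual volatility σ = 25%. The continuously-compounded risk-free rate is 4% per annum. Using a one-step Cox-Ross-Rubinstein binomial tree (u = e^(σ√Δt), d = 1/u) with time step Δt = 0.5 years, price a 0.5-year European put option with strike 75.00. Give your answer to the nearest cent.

7.80

CRR parameters: u = e^(σ√Δt) = e^(0.25·√0.5) = 1.1934, d = 1/u = 0.8380
Per-period rate: rΔt = 0.04·0.5 = 0.02, so R = e^0.02 = 1.0202
Risk-neutral probability p = (e^0.02 − 0.8380)/(1.1934 − 0.8380) = 0.1822/0.3554 = 0.5128
Terminal stock prices: S_u = 83.54, S_d = 58.66
Terminal payoffs (K − S): max(-8.536, 0) = 0, max(16.34, 0) = 16.34
Node 0 (S = 70): V_0 = e^(−0.02)·[0.5128·0.0000 + 0.4872·16.3423] = 7.8049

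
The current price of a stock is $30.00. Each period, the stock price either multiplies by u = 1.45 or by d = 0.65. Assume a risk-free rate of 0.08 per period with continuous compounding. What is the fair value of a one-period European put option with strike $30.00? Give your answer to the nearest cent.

Risk-neutral probability p = (e^0.08 − 0.65)/(1.45 − 0.65) = 0.4333/0.8000 = 0.5416
Terminal stock prices: S_u = 43.5, S_d = 19.5
Terminal payoffs (K − S): max(-13.5, 0) = 0, max(10.5, 0) = 10.5
Node 0 (S = 30): V_0 = e^(−0.08)·[0.5416·0.0000 + 0.4584·10.5000] = 4.4431

$4.44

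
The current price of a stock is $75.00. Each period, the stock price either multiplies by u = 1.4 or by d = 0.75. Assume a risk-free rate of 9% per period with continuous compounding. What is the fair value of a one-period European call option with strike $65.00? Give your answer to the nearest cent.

$19.36

Risk-neutral probability p = (e^0.09 − 0.75)/(1.4 − 0.75) = 0.3442/0.6500 = 0.5295
Terminal stock prices: S_u = 105, S_d = 56.25
Terminal payoffs (S − K): max(40, 0) = 40, max(-8.75, 0) = 0
Node 0 (S = 75): V_0 = e^(−0.09)·[0.5295·40.0000 + 0.4705·0.0000] = 19.3570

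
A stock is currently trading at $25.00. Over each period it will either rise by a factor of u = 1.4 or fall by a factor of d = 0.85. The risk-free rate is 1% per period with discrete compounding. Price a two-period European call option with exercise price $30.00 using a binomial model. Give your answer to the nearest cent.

Risk-neutral probability p = (1 + 0.01 − 0.85)/(1.4 − 0.85) = 0.1600/0.5500 = 0.2909
Terminal stock prices: S_uu = 49, S_ud = 29.75, S_dd = 18.06
Terminal payoffs (S − K): max(19, 0) = 19, max(-0.25, 0) = 0, max(-11.94, 0) = 0
Node u (S = 35): V_u = 1/1.01·[0.2909·19.0000 + 0.7091·0.0000] = 5.4725
Node d (S = 21.25): V_d = 1/1.01·[0.2909·0.0000 + 0.7091·0.0000] = 0.0000
Node 0 (S = 25): V_0 = 1/1.01·[0.2909·5.4725 + 0.7091·0.0000] = 1.5763

$1.58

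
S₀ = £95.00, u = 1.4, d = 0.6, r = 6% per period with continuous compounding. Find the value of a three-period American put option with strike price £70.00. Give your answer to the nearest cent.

Risk-neutral probability p = (e^0.06 − 0.6)/(1.4 − 0.6) = 0.4618/0.8000 = 0.5773
Terminal stock prices: S_uuu = 260.7, S_uud = 111.7, S_udd = 47.88, S_ddd = 20.52
Terminal payoffs (K − S): max(-190.7, 0) = 0, max(-41.72, 0) = 0, max(22.12, 0) = 22.12, max(49.48, 0) = 49.48
Node uu (S = 186.2): continuation = e^(−0.06)·[0.5773·0.0000 + 0.4227·0.0000] = 0.0000; exercise value = 0.0000 ≤ continuation, so V_uu = 0.0000
Node ud (S = 79.8): continuation = e^(−0.06)·[0.5773·0.0000 + 0.4227·22.1200] = 8.8057; exercise value = 0.0000 ≤ continuation, so V_ud = 8.8057
Node dd (S = 34.2): continuation = e^(−0.06)·[0.5773·22.1200 + 0.4227·49.4800] = 31.7235; exercise value = 35.8000 > continuation, so V_dd = 35.8000 (exercise)
Node u (S = 133): continuation = e^(−0.06)·[0.5773·0.0000 + 0.4227·8.8057] = 3.5054; exercise value = 0.0000 ≤ continuation, so V_u = 3.5054
Node d (S = 57): continuation = e^(−0.06)·[0.5773·8.8057 + 0.4227·35.8000] = 19.0390; exercise value = 13.0000 ≤ continuation, so V_d = 19.0390
Node 0 (S = 95): continuation = e^(−0.06)·[0.5773·3.5054 + 0.4227·19.0390] = 9.4850; exercise value = 0.0000 ≤ continuation, so V_0 = 9.4850

£9.49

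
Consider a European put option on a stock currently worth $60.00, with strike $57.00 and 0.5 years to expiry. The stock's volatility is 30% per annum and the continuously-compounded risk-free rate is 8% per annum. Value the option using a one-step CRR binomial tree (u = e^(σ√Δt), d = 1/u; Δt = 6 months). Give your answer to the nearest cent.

$3.72

CRR parameters: u = e^(σ√Δt) = e^(0.3·√0.5) = 1.2363, d = 1/u = 0.8089
Per-period rate: rΔt = 0.08·0.5 = 0.04, so R = e^0.04 = 1.0408
Risk-neutral probability p = (e^0.04 − 0.8089)/(1.2363 − 0.8089) = 0.2320/0.4275 = 0.5426
Terminal stock prices: S_u = 74.18, S_d = 48.53
Terminal payoffs (K − S): max(-17.18, 0) = 0, max(8.469, 0) = 8.469
Node 0 (S = 60): V_0 = e^(−0.04)·[0.5426·0.0000 + 0.4574·8.4685] = 3.7213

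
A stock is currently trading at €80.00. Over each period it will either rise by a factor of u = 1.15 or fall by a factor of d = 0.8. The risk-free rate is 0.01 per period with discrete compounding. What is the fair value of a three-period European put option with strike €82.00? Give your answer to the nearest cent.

Risk-neutral probability p = (1 + 0.01 − 0.8)/(1.15 − 0.8) = 0.2100/0.3500 = 0.6000
Terminal stock prices: S_uuu = 121.7, S_uud = 84.64, S_udd = 58.88, S_ddd = 40.96
Terminal payoffs (K − S): max(-39.67, 0) = 0, max(-2.64, 0) = 0, max(23.12, 0) = 23.12, max(41.04, 0) = 41.04
Node uu (S = 105.8): V_uu = 1/1.01·[0.6000·0.0000 + 0.4000·0.0000] = 0.0000
Node ud (S = 73.6): V_ud = 1/1.01·[0.6000·0.0000 + 0.4000·23.1200] = 9.1564
Node dd (S = 51.2): V_dd = 1/1.01·[0.6000·23.1200 + 0.4000·41.0400] = 29.9881
Node u (S = 92): V_u = 1/1.01·[0.6000·0.0000 + 0.4000·9.1564] = 3.6263
Node d (S = 64): V_d = 1/1.01·[0.6000·9.1564 + 0.4000·29.9881] = 17.3159
Node 0 (S = 80): V_0 = 1/1.01·[0.6000·3.6263 + 0.4000·17.3159] = 9.0120

€9.01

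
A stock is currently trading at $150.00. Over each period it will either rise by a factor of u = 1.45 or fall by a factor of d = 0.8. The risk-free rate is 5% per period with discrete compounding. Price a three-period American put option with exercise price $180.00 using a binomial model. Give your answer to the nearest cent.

Risk-neutral probability p = (1 + 0.05 − 0.8)/(1.45 − 0.8) = 0.2500/0.6500 = 0.3846
Terminal stock prices: S_uuu = 457.3, S_uud = 252.3, S_udd = 139.2, S_ddd = 76.8
Terminal payoffs (K − S): max(-277.3, 0) = 0, max(-72.3, 0) = 0, max(40.8, 0) = 40.8, max(103.2, 0) = 103.2
Node uu (S = 315.4): continuation = 1/1.05·[0.3846·0.0000 + 0.6154·0.0000] = 0.0000; exercise value = 0.0000 ≤ continuation, so V_uu = 0.0000
Node ud (S = 174): continuation = 1/1.05·[0.3846·0.0000 + 0.6154·40.8000] = 23.9121; exercise value = 6.0000 ≤ continuation, so V_ud = 23.9121
Node dd (S = 96): continuation = 1/1.05·[0.3846·40.8000 + 0.6154·103.2000] = 75.4286; exercise value = 84.0000 > continuation, so V_dd = 84.0000 (exercise)
Node u (S = 217.5): continuation = 1/1.05·[0.3846·0.0000 + 0.6154·23.9121] = 14.0144; exercise value = 0.0000 ≤ continuation, so V_u = 14.0144
Node d (S = 120): continuation = 1/1.05·[0.3846·23.9121 + 0.6154·84.0000] = 57.9898; exercise value = 60.0000 > continuation, so V_d = 60.0000 (exercise)
Node 0 (S = 150): continuation = 1/1.05·[0.3846·14.0144 + 0.6154·60.0000] = 40.2983; exercise value = 30.0000 ≤ continuation, so V_0 = 40.2983

$40.30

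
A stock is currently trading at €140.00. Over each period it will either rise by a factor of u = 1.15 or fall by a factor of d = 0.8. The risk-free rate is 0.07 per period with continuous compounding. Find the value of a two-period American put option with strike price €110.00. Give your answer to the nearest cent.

€0.87

Risk-neutral probability p = (e^0.07 − 0.8)/(1.15 − 0.8) = 0.2725/0.3500 = 0.7786
Terminal stock prices: S_uu = 185.1, S_ud = 128.8, S_dd = 89.6
Terminal payoffs (K − S): max(-75.15, 0) = 0, max(-18.8, 0) = 0, max(20.4, 0) = 20.4
Node u (S = 161): continuation = e^(−0.07)·[0.7786·0.0000 + 0.2214·0.0000] = 0.0000; exercise value = 0.0000 ≤ continuation, so V_u = 0.0000
Node d (S = 112): continuation = e^(−0.07)·[0.7786·0.0000 + 0.2214·20.4000] = 4.2113; exercise value = 0.0000 ≤ continuation, so V_d = 4.2113
Node 0 (S = 140): continuation = e^(−0.07)·[0.7786·0.0000 + 0.2214·4.2113] = 0.8694; exercise value = 0.0000 ≤ continuation, so V_0 = 0.8694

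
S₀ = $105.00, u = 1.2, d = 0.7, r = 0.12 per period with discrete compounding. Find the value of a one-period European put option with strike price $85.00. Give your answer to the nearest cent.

$1.64

Risk-neutral probability p = (1 + 0.12 − 0.7)/(1.2 − 0.7) = 0.4200/0.5000 = 0.8400
Terminal stock prices: S_u = 126, S_d = 73.5
Terminal payoffs (K − S): max(-41, 0) = 0, max(11.5, 0) = 11.5
Node 0 (S = 105): V_0 = 1/1.12·[0.8400·0.0000 + 0.1600·11.5000] = 1.6429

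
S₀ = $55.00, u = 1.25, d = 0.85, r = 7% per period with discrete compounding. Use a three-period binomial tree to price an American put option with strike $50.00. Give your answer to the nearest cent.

Risk-neutral probability p = (1 + 0.07 − 0.85)/(1.25 − 0.85) = 0.2200/0.4000 = 0.5500
Terminal stock prices: S_uuu = 107.4, S_uud = 73.05, S_udd = 49.67, S_ddd = 33.78
Terminal payoffs (K − S): max(-57.42, 0) = 0, max(-23.05, 0) = 0, max(0.3281, 0) = 0.3281, max(16.22, 0) = 16.22
Node uu (S = 85.94): continuation = 1/1.07·[0.5500·0.0000 + 0.4500·0.0000] = 0.0000; exercise value = 0.0000 ≤ continuation, so V_uu = 0.0000
Node ud (S = 58.44): continuation = 1/1.07·[0.5500·0.0000 + 0.4500·0.3281] = 0.1380; exercise value = 0.0000 ≤ continuation, so V_ud = 0.1380
Node dd (S = 39.74): continuation = 1/1.07·[0.5500·0.3281 + 0.4500·16.2231] = 6.9915; exercise value = 10.2625 > continuation, so V_dd = 10.2625 (exercise)
Node u (S = 68.75): continuation = 1/1.07·[0.5500·0.0000 + 0.4500·0.1380] = 0.0580; exercise value = 0.0000 ≤ continuation, so V_u = 0.0580
Node d (S = 46.75): continuation = 1/1.07·[0.5500·0.1380 + 0.4500·10.2625] = 4.3869; exercise value = 3.2500 ≤ continuation, so V_d = 4.3869
Node 0 (S = 55): continuation = 1/1.07·[0.5500·0.0580 + 0.4500·4.3869] = 1.8748; exercise value = 0.0000 ≤ continuation, so V_0 = 1.8748

$1.87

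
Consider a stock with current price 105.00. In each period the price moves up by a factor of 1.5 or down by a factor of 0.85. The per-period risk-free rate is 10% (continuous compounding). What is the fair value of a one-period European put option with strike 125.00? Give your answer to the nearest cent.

19.65

Risk-neutral probability p = (e^0.1 − 0.85)/(1.5 − 0.85) = 0.2552/0.6500 = 0.3926
Terminal stock prices: S_u = 157.5, S_d = 89.25
Terminal payoffs (K − S): max(-32.5, 0) = 0, max(35.75, 0) = 35.75
Node 0 (S = 105): V_0 = e^(−0.1)·[0.3926·0.0000 + 0.6074·35.7500] = 19.6491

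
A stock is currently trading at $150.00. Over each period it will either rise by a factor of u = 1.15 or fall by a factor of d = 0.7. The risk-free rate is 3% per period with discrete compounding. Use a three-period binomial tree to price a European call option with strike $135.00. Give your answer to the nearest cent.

$35.13

Risk-neutral probability p = (1 + 0.03 − 0.7)/(1.15 − 0.7) = 0.3300/0.4500 = 0.7333
Terminal stock prices: S_uuu = 228.1, S_uud = 138.9, S_udd = 84.52, S_ddd = 51.45
Terminal payoffs (S − K): max(93.13, 0) = 93.13, max(3.862, 0) = 3.862, max(-50.48, 0) = 0, max(-83.55, 0) = 0
Node uu (S = 198.4): V_uu = 1/1.03·[0.7333·93.1312 + 0.2667·3.8625] = 67.3070
Node ud (S = 120.7): V_ud = 1/1.03·[0.7333·3.8625 + 0.2667·0.0000] = 2.7500
Node dd (S = 73.5): V_dd = 1/1.03·[0.7333·0.0000 + 0.2667·0.0000] = 0.0000
Node u (S = 172.5): V_u = 1/1.03·[0.7333·67.3070 + 0.2667·2.7500] = 48.6328
Node d (S = 105): V_d = 1/1.03·[0.7333·2.7500 + 0.2667·0.0000] = 1.9579
Node 0 (S = 150): V_0 = 1/1.03·[0.7333·48.6328 + 0.2667·1.9579] = 35.1322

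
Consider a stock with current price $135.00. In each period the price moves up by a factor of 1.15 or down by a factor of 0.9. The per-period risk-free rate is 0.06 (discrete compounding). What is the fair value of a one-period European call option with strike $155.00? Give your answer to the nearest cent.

$0.15

Risk-neutral probability p = (1 + 0.06 − 0.9)/(1.15 − 0.9) = 0.1600/0.2500 = 0.6400
Terminal stock prices: S_u = 155.2, S_d = 121.5
Terminal payoffs (S − K): max(0.25, 0) = 0.25, max(-33.5, 0) = 0
Node 0 (S = 135): V_0 = 1/1.06·[0.6400·0.2500 + 0.3600·0.0000] = 0.1509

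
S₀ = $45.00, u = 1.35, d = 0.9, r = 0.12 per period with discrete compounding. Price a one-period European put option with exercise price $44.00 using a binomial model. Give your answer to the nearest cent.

Risk-neutral probability p = (1 + 0.12 − 0.9)/(1.35 − 0.9) = 0.2200/0.4500 = 0.4889
Terminal stock prices: S_u = 60.75, S_d = 40.5
Terminal payoffs (K − S): max(-16.75, 0) = 0, max(3.5, 0) = 3.5
Node 0 (S = 45): V_0 = 1/1.12·[0.4889·0.0000 + 0.5111·3.5000] = 1.5972

$1.60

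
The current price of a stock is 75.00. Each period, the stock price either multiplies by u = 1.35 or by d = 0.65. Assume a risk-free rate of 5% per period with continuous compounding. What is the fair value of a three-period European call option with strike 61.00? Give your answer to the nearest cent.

30.11

Risk-neutral probability p = (e^0.05 − 0.65)/(1.35 − 0.65) = 0.4013/0.7000 = 0.5732
Terminal stock prices: S_uuu = 184.5, S_uud = 88.85, S_udd = 42.78, S_ddd = 20.6
Terminal payoffs (S − K): max(123.5, 0) = 123.5, max(27.85, 0) = 27.85, max(-18.22, 0) = 0, max(-40.4, 0) = 0
Node uu (S = 136.7): V_uu = e^(−0.05)·[0.5732·123.5281 + 0.4268·27.8469] = 78.6625
Node ud (S = 65.81): V_ud = e^(−0.05)·[0.5732·27.8469 + 0.4268·0.0000] = 15.1845
Node dd (S = 31.69): V_dd = e^(−0.05)·[0.5732·0.0000 + 0.4268·0.0000] = 0.0000
Node u (S = 101.2): V_u = e^(−0.05)·[0.5732·78.6625 + 0.4268·15.1845] = 49.0577
Node d (S = 48.75): V_d = e^(−0.05)·[0.5732·15.1845 + 0.4268·0.0000] = 8.2799
Node 0 (S = 75): V_0 = e^(−0.05)·[0.5732·49.0577 + 0.4268·8.2799] = 30.1117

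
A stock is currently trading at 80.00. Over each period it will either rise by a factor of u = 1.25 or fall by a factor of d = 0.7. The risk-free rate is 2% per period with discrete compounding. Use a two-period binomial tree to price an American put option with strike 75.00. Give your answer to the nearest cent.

Risk-neutral probability p = (1 + 0.02 − 0.7)/(1.25 − 0.7) = 0.3200/0.5500 = 0.5818
Terminal stock prices: S_uu = 125, S_ud = 70, S_dd = 39.2
Terminal payoffs (K − S): max(-50, 0) = 0, max(5, 0) = 5, max(35.8, 0) = 35.8
Node u (S = 100): continuation = 1/1.02·[0.5818·0.0000 + 0.4182·5.0000] = 2.0499; exercise value = 0.0000 ≤ continuation, so V_u = 2.0499
Node d (S = 56): continuation = 1/1.02·[0.5818·5.0000 + 0.4182·35.8000] = 17.5294; exercise value = 19.0000 > continuation, so V_d = 19.0000 (exercise)
Node 0 (S = 80): continuation = 1/1.02·[0.5818·2.0499 + 0.4182·19.0000] = 8.9590; exercise value = 0.0000 ≤ continuation, so V_0 = 8.9590

8.96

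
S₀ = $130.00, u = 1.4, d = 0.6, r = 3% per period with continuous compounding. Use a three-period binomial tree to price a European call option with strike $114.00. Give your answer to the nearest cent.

Risk-neutral probability p = (e^0.03 − 0.6)/(1.4 − 0.6) = 0.4305/0.8000 = 0.5381
Terminal stock prices: S_uuu = 356.7, S_uud = 152.9, S_udd = 65.52, S_ddd = 28.08
Terminal payoffs (S − K): max(242.7, 0) = 242.7, max(38.88, 0) = 38.88, max(-48.48, 0) = 0, max(-85.92, 0) = 0
Node uu (S = 254.8): V_uu = e^(−0.03)·[0.5381·242.7200 + 0.4619·38.8800] = 144.1692
Node ud (S = 109.2): V_ud = e^(−0.03)·[0.5381·38.8800 + 0.4619·0.0000] = 20.3018
Node dd (S = 46.8): V_dd = e^(−0.03)·[0.5381·0.0000 + 0.4619·0.0000] = 0.0000
Node u (S = 182): V_u = e^(−0.03)·[0.5381·144.1692 + 0.4619·20.3018] = 84.3811
Node d (S = 78): V_d = e^(−0.03)·[0.5381·20.3018 + 0.4619·0.0000] = 10.6009
Node 0 (S = 130): V_0 = e^(−0.03)·[0.5381·84.3811 + 0.4619·10.6009] = 48.8131

$48.81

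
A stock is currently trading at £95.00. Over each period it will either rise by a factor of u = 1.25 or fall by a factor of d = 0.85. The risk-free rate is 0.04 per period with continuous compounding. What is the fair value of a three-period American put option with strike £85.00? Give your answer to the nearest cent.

£4.13

Risk-neutral probability p = (e^0.04 − 0.85)/(1.25 − 0.85) = 0.1908/0.4000 = 0.4770
Terminal stock prices: S_uuu = 185.5, S_uud = 126.2, S_udd = 85.8, S_ddd = 58.34
Terminal payoffs (K − S): max(-100.5, 0) = 0, max(-41.17, 0) = 0, max(-0.7969, 0) = 0, max(26.66, 0) = 26.66
Node uu (S = 148.4): continuation = e^(−0.04)·[0.4770·0.0000 + 0.5230·0.0000] = 0.0000; exercise value = 0.0000 ≤ continuation, so V_uu = 0.0000
Node ud (S = 100.9): continuation = e^(−0.04)·[0.4770·0.0000 + 0.5230·0.0000] = 0.0000; exercise value = 0.0000 ≤ continuation, so V_ud = 0.0000
Node dd (S = 68.64): continuation = e^(−0.04)·[0.4770·0.0000 + 0.5230·26.6581] = 13.3948; exercise value = 16.3625 > continuation, so V_dd = 16.3625 (exercise)
Node u (S = 118.8): continuation = e^(−0.04)·[0.4770·0.0000 + 0.5230·0.0000] = 0.0000; exercise value = 0.0000 ≤ continuation, so V_u = 0.0000
Node d (S = 80.75): continuation = e^(−0.04)·[0.4770·0.0000 + 0.5230·16.3625] = 8.2216; exercise value = 4.2500 ≤ continuation, so V_d = 8.2216
Node 0 (S = 95): continuation = e^(−0.04)·[0.4770·0.0000 + 0.5230·8.2216] = 4.1311; exercise value = 0.0000 ≤ continuation, so V_0 = 4.1311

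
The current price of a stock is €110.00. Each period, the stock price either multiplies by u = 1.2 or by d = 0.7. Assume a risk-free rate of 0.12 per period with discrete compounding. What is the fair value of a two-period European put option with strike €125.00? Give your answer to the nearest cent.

€8.44

Risk-neutral probability p = (1 + 0.12 − 0.7)/(1.2 − 0.7) = 0.4200/0.5000 = 0.8400
Terminal stock prices: S_uu = 158.4, S_ud = 92.4, S_dd = 53.9
Terminal payoffs (K − S): max(-33.4, 0) = 0, max(32.6, 0) = 32.6, max(71.1, 0) = 71.1
Node u (S = 132): V_u = 1/1.12·[0.8400·0.0000 + 0.1600·32.6000] = 4.6571
Node d (S = 77): V_d = 1/1.12·[0.8400·32.6000 + 0.1600·71.1000] = 34.6071
Node 0 (S = 110): V_0 = 1/1.12·[0.8400·4.6571 + 0.1600·34.6071] = 8.4367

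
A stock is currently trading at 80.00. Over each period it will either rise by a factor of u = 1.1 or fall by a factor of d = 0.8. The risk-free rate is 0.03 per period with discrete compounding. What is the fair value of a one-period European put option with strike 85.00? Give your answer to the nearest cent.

4.76

Risk-neutral probability p = (1 + 0.03 − 0.8)/(1.1 − 0.8) = 0.2300/0.3000 = 0.7667
Terminal stock prices: S_u = 88, S_d = 64
Terminal payoffs (K − S): max(-3, 0) = 0, max(21, 0) = 21
Node 0 (S = 80): V_0 = 1/1.03·[0.7667·0.0000 + 0.2333·21.0000] = 4.7573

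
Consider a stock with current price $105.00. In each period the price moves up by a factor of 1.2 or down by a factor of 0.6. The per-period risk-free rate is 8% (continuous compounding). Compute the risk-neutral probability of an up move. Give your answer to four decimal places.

p = 0.8055

Risk-neutral probability p = (e^0.08 − 0.6)/(1.2 − 0.6) = 0.4833/0.6000 = 0.8055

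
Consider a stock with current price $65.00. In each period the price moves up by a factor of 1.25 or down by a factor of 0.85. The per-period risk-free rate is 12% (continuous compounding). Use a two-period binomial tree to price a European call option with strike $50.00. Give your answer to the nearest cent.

Risk-neutral probability p = (e^0.12 − 0.85)/(1.25 − 0.85) = 0.2775/0.4000 = 0.6937
Terminal stock prices: S_uu = 101.6, S_ud = 69.06, S_dd = 46.96
Terminal payoffs (S − K): max(51.56, 0) = 51.56, max(19.06, 0) = 19.06, max(-3.038, 0) = 0
Node u (S = 81.25): V_u = e^(−0.12)·[0.6937·51.5625 + 0.3063·19.0625] = 36.9040
Node d (S = 55.25): V_d = e^(−0.12)·[0.6937·19.0625 + 0.3063·0.0000] = 11.7290
Node 0 (S = 65): V_0 = e^(−0.12)·[0.6937·36.9040 + 0.3063·11.7290] = 25.8927

$25.89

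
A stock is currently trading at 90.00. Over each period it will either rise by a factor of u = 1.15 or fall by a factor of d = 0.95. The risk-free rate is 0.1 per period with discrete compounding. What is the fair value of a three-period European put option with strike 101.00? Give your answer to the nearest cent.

1.08

Risk-neutral probability p = (1 + 0.1 − 0.95)/(1.15 − 0.95) = 0.1500/0.2000 = 0.7500
Terminal stock prices: S_uuu = 136.9, S_uud = 113.1, S_udd = 93.41, S_ddd = 77.16
Terminal payoffs (K − S): max(-35.88, 0) = 0, max(-12.07, 0) = 0, max(7.591, 0) = 7.591, max(23.84, 0) = 23.84
Node uu (S = 119): V_uu = 1/1.1·[0.7500·0.0000 + 0.2500·0.0000] = 0.0000
Node ud (S = 98.32): V_ud = 1/1.1·[0.7500·0.0000 + 0.2500·7.5913] = 1.7253
Node dd (S = 81.22): V_dd = 1/1.1·[0.7500·7.5913 + 0.2500·23.8363] = 10.5932
Node u (S = 103.5): V_u = 1/1.1·[0.7500·0.0000 + 0.2500·1.7253] = 0.3921
Node d (S = 85.5): V_d = 1/1.1·[0.7500·1.7253 + 0.2500·10.5932] = 3.5839
Node 0 (S = 90): V_0 = 1/1.1·[0.7500·0.3921 + 0.2500·3.5839] = 1.0819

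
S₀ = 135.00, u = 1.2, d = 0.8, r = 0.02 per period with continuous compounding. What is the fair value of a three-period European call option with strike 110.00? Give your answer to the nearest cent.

Risk-neutral probability p = (e^0.02 − 0.8)/(1.2 − 0.8) = 0.2202/0.4000 = 0.5505
Terminal stock prices: S_uuu = 233.3, S_uud = 155.5, S_udd = 103.7, S_ddd = 69.12
Terminal payoffs (S − K): max(123.3, 0) = 123.3, max(45.52, 0) = 45.52, max(-6.32, 0) = 0, max(-40.88, 0) = 0
Node uu (S = 194.4): V_uu = e^(−0.02)·[0.5505·123.2800 + 0.4495·45.5200] = 86.5781
Node ud (S = 129.6): V_ud = e^(−0.02)·[0.5505·45.5200 + 0.4495·0.0000] = 24.5627
Node dd (S = 86.4): V_dd = e^(−0.02)·[0.5505·0.0000 + 0.4495·0.0000] = 0.0000
Node u (S = 162): V_u = e^(−0.02)·[0.5505·86.5781 + 0.4495·24.5627] = 57.5400
Node d (S = 108): V_d = e^(−0.02)·[0.5505·24.5627 + 0.4495·0.0000] = 13.2541
Node 0 (S = 135): V_0 = e^(−0.02)·[0.5505·57.5400 + 0.4495·13.2541] = 36.8885

36.89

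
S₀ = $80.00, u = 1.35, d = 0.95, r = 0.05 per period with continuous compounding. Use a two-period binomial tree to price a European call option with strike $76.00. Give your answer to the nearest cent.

$13.15

Risk-neutral probability p = (e^0.05 − 0.95)/(1.35 − 0.95) = 0.1013/0.4000 = 0.2532
Terminal stock prices: S_uu = 145.8, S_ud = 102.6, S_dd = 72.2
Terminal payoffs (S − K): max(69.8, 0) = 69.8, max(26.6, 0) = 26.6, max(-3.8, 0) = 0
Node u (S = 108): V_u = e^(−0.05)·[0.2532·69.8000 + 0.7468·26.6000] = 35.7066
Node d (S = 76): V_d = e^(−0.05)·[0.2532·26.6000 + 0.7468·0.0000] = 6.4061
Node 0 (S = 80): V_0 = e^(−0.05)·[0.2532·35.7066 + 0.7468·6.4061] = 13.1501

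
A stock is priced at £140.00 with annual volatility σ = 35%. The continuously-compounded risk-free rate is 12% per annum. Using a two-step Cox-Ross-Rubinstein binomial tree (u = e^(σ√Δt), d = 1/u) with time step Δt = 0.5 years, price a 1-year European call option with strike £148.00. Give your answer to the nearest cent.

£22.88

CRR parameters: u = e^(σ√Δt) = e^(0.35·√0.5) = 1.2808, d = 1/u = 0.7808
Per-period rate: rΔt = 0.12·0.5 = 0.06, so R = e^0.06 = 1.0618
Risk-neutral probability p = (e^0.06 − 0.7808)/(1.2808 − 0.7808) = 0.2811/0.5000 = 0.5621
Terminal stock prices: S_uu = 229.7, S_ud = 140, S_dd = 85.34
Terminal payoffs (S − K): max(81.66, 0) = 81.66, max(-8, 0) = 0, max(-62.66, 0) = 0
Node u (S = 179.3): V_u = e^(−0.06)·[0.5621·81.6640 + 0.4379·0.0000] = 43.2305
Node d (S = 109.3): V_d = e^(−0.06)·[0.5621·0.0000 + 0.4379·0.0000] = 0.0000
Node 0 (S = 140): V_0 = e^(−0.06)·[0.5621·43.2305 + 0.4379·0.0000] = 22.8849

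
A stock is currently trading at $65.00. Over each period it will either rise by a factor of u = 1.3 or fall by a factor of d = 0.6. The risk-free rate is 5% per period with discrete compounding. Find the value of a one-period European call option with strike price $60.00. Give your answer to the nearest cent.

Risk-neutral probability p = (1 + 0.05 − 0.6)/(1.3 − 0.6) = 0.4500/0.7000 = 0.6429
Terminal stock prices: S_u = 84.5, S_d = 39
Terminal payoffs (S − K): max(24.5, 0) = 24.5, max(-21, 0) = 0
Node 0 (S = 65): V_0 = 1/1.05·[0.6429·24.5000 + 0.3571·0.0000] = 15.0000

$15.00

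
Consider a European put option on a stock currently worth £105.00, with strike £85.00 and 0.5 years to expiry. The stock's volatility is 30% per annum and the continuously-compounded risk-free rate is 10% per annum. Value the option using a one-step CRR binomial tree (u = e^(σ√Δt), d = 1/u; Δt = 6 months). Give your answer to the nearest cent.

CRR parameters: u = e^(σ√Δt) = e^(0.3·√0.5) = 1.2363, d = 1/u = 0.8089
Per-period rate: rΔt = 0.1·0.5 = 0.05, so R = e^0.05 = 1.0513
Risk-neutral probability p = (e^0.05 − 0.8089)/(1.2363 − 0.8089) = 0.2424/0.4275 = 0.5671
Terminal stock prices: S_u = 129.8, S_d = 84.93
Terminal payoffs (K − S): max(-44.81, 0) = 0, max(0.06992, 0) = 0.06992
Node 0 (S = 105): V_0 = e^(−0.05)·[0.5671·0.0000 + 0.4329·0.0699] = 0.0288

£0.03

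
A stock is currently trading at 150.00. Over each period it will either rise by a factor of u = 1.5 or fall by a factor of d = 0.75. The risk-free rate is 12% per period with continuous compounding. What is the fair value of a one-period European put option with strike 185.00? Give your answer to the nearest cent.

31.94

Risk-neutral probability p = (e^0.12 − 0.75)/(1.5 − 0.75) = 0.3775/0.7500 = 0.5033
Terminal stock prices: S_u = 225, S_d = 112.5
Terminal payoffs (K − S): max(-40, 0) = 0, max(72.5, 0) = 72.5
Node 0 (S = 150): V_0 = e^(−0.12)·[0.5033·0.0000 + 0.4967·72.5000] = 31.9368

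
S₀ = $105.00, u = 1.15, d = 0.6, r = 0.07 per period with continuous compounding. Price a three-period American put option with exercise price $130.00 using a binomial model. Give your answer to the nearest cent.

$25.00

Risk-neutral probability p = (e^0.07 − 0.6)/(1.15 − 0.6) = 0.4725/0.5500 = 0.8591
Terminal stock prices: S_uuu = 159.7, S_uud = 83.32, S_udd = 43.47, S_ddd = 22.68
Terminal payoffs (K − S): max(-29.69, 0) = 0, max(46.68, 0) = 46.68, max(86.53, 0) = 86.53, max(107.3, 0) = 107.3
Node uu (S = 138.9): continuation = e^(−0.07)·[0.8591·0.0000 + 0.1409·46.6825] = 6.1326; exercise value = 0.0000 ≤ continuation, so V_uu = 6.1326
Node ud (S = 72.45): continuation = e^(−0.07)·[0.8591·46.6825 + 0.1409·86.5300] = 48.7612; exercise value = 57.5500 > continuation, so V_ud = 57.5500 (exercise)
Node dd (S = 37.8): continuation = e^(−0.07)·[0.8591·86.5300 + 0.1409·107.3200] = 83.4112; exercise value = 92.2000 > continuation, so V_dd = 92.2000 (exercise)
Node u (S = 120.7): continuation = e^(−0.07)·[0.8591·6.1326 + 0.1409·57.5500] = 12.4727; exercise value = 9.2500 ≤ continuation, so V_u = 12.4727
Node d (S = 63): continuation = e^(−0.07)·[0.8591·57.5500 + 0.1409·92.2000] = 58.2112; exercise value = 67.0000 > continuation, so V_d = 67.0000 (exercise)
Node 0 (S = 105): continuation = e^(−0.07)·[0.8591·12.4727 + 0.1409·67.0000] = 18.7926; exercise value = 25.0000 > continuation, so V_0 = 25.0000 (exercise)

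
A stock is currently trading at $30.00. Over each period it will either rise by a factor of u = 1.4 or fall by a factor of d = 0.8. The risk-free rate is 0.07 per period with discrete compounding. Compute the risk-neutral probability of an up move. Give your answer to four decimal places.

Risk-neutral probability p = (1 + 0.07 − 0.8)/(1.4 − 0.8) = 0.2700/0.6000 = 0.4500

p = 0.4500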